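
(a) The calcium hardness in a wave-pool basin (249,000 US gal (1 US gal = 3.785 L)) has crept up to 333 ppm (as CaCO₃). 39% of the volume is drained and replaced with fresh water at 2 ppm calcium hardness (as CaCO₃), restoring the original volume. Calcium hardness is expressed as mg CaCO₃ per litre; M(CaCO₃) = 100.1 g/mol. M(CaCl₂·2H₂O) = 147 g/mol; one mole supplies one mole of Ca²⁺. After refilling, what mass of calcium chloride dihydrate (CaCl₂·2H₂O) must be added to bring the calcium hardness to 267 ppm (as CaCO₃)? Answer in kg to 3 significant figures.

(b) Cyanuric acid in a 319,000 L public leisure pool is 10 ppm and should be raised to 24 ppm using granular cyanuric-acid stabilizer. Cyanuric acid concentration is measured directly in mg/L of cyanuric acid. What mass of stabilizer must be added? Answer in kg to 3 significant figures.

(a) 87.3 kg; (b) 4.47 kg

(a) Volume: 249,000 US gal × 3.785 L/gal = 942,465 L.
(a) After draining 39% and refilling: 333 × 0.61 + 2 × 0.39 = 203.91 ppm.
(a) Deficit to target: 267 − 203.91 = 63.09 mg/L.
(a) As CaCO₃: 63.09 mg/L × 942,465 L = 59,460 g; ÷ 100.1 = 594 mol Ca²⁺.
(a) Mass: 594 × 147 = 87,320 g.

(b) CYA to add: (24 − 10) = 14 mg/L × 319,000 L = 4466 g cyanuric acid.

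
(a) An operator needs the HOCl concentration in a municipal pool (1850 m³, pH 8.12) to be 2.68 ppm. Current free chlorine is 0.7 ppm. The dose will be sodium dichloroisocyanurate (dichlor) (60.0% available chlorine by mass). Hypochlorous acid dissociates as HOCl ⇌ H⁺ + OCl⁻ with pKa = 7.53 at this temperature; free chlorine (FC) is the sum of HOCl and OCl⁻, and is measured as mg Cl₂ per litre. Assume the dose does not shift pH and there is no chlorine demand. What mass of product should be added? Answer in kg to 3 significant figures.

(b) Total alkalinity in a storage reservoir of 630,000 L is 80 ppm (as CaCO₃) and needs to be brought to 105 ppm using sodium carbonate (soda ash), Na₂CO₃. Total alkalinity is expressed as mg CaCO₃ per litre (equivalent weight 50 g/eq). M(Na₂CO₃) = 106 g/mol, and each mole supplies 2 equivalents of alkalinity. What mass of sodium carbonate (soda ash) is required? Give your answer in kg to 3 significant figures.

(a) Volume: 1850 m³ = 1,850,000 L.
(a) [OCl⁻]/[HOCl] = 10^(pH − pKa) = 10^(8.12 − 7.53) = 3.89; fraction as HOCl = 1/(1 + 3.89) = 0.2045.
(a) Free chlorine required for 2.68 ppm HOCl: 2.68 / 0.2045 = 13.11 ppm.
(a) FC to add: 13.11 − 0.7 = 12.41 mg/L as Cl₂.
(a) Cl₂ equivalent: 12.41 mg/L × 1,850,000 L = 22,950 g.
(a) Product at 60.0% available Cl: 22,950 / 0.6 = 38,250 g.

(b) Alkalinity to add: (105 − 80) = 25 mg/L as CaCO₃ × 630,000 L = 15,750 g as CaCO₃.
(b) Equivalents: 15,750 g ÷ 50 g/eq = 315 eq.
(b) Each mole of Na₂CO₃ supplies 2 eq, so 315 / 2 = 157.5 mol.
(b) Mass: 157.5 mol × 106 g/mol = 16,700 g.

(a) 38.3 kg; (b) 16.7 kg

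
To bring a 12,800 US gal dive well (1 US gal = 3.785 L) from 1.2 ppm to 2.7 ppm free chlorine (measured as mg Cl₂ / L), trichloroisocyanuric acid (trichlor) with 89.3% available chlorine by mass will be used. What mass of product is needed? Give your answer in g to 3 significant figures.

81.4 g

Volume: 12,800 US gal × 3.785 L/gal = 48,448 L.
Chlorine deficit: 2.7 − 1.2 = 1.5 ppm = 1.5 mg/L as Cl₂.
Cl₂ equivalent needed: 1.5 mg/L × 48,448 L = 72,670 mg = 72.67 g.
Product at 89.3% available chlorine: 72.67 / 0.893 = 81.38 g.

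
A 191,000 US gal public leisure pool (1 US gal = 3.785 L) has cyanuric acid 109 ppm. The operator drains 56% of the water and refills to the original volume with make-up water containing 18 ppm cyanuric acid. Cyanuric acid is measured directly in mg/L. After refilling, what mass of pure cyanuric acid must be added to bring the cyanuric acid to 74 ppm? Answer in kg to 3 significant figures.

11.5 kg

Volume: 191,000 US gal × 3.785 L/gal = 722,935 L.
After draining 56% and refilling: 109 × 0.44 + 18 × 0.56 = 58.04 ppm.
Deficit to target: 74 − 58.04 = 15.96 mg/L.
Mass: 15.96 mg/L × 722,935 L = 11,540 g cyanuric acid.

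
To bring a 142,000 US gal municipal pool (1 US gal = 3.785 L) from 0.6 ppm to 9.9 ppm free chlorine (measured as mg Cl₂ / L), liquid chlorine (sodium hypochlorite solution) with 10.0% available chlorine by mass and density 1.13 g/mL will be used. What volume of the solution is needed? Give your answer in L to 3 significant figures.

44.2 L

Volume: 142,000 US gal × 3.785 L/gal = 537,470 L.
Chlorine deficit: 9.9 − 0.6 = 9.3 ppm = 9.3 mg/L as Cl₂.
Cl₂ equivalent needed: 9.3 mg/L × 537,470 L = 4,998,000 mg = 4998 g.
Product at 10.0% available chlorine: 4998 / 0.1 = 49,980 g.
Volume at density 1.13 g/mL: 49,980 g ÷ 1.13 g/mL = 44,230 mL.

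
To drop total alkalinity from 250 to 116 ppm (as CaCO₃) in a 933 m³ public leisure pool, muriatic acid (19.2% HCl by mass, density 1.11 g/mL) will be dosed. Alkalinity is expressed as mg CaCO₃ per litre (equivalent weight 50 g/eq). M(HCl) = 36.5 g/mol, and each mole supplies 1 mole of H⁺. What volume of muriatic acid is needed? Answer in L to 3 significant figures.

Volume: 933 m³ = 933,000 L.
Alkalinity to neutralize: (250 − 116) = 134 mg/L as CaCO₃ × 933,000 L = 125,000 g as CaCO₃.
Equivalents of H⁺ required: 125,000 ÷ 50 g/eq = 2500 eq = 2500 mol HCl.
Mass of HCl: 2500 × 36.5 = 91,270 g.
Mass of 19.2% solution: 91,270 / 0.192 = 475,300 g.
Volume: 475,300 g ÷ 1.11 g/mL = 428,200 mL.

428 L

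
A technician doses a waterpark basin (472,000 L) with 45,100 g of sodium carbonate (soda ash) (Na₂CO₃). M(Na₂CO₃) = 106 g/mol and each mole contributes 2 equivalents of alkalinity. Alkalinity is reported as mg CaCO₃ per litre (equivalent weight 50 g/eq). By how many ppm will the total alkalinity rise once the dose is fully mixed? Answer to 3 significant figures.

90.1 ppm

Moles of Na₂CO₃: 45,100 g ÷ 106 g/mol = 425.5 mol → 850.9 eq of alkalinity.
As CaCO₃: 850.9 eq × 50 g/eq = 42,550 g.
Rise: 42,550 g / 472,000 L × 1000 = 90.14 mg/L.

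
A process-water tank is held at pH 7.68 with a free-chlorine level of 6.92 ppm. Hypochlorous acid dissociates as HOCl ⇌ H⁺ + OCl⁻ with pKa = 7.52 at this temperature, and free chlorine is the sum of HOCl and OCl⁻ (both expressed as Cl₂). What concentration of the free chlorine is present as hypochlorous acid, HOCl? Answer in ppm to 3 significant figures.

2.83 ppm

[OCl⁻]/[HOCl] = 10^(pH − pKa) = 10^(7.68 − 7.52) = 10^0.16 = 1.445.
Fraction as HOCl = 1 / (1 + 1.445) = 0.4089.
HOCl = 0.4089 × 6.92 ppm = 2.83 ppm.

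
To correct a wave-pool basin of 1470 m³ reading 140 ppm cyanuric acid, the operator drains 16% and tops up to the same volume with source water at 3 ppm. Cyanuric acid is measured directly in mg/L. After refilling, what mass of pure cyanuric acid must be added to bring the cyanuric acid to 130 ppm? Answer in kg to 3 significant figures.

Volume: 1470 m³ = 1,470,000 L.
After draining 16% and refilling: 140 × 0.84 + 3 × 0.16 = 118.08 ppm.
Deficit to target: 130 − 118.08 = 11.92 mg/L.
Mass: 11.92 mg/L × 1,470,000 L = 17,520 g cyanuric acid.

17.5 kg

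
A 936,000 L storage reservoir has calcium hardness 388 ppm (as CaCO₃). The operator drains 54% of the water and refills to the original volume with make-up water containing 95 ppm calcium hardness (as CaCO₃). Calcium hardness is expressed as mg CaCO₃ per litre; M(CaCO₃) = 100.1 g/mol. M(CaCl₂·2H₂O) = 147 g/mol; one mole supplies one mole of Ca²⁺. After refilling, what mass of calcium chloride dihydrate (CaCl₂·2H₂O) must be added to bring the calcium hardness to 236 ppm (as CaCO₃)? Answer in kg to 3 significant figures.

8.55 kg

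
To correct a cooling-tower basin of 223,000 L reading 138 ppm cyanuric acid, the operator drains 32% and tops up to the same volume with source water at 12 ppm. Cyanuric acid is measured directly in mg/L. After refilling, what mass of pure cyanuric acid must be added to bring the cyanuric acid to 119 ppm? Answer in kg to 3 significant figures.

4.75 kg

After draining 32% and refilling: 138 × 0.68 + 12 × 0.32 = 97.68 ppm.
Deficit to target: 119 − 97.68 = 21.32 mg/L.
Mass: 21.32 mg/L × 223,000 L = 4754 g cyanuric acid.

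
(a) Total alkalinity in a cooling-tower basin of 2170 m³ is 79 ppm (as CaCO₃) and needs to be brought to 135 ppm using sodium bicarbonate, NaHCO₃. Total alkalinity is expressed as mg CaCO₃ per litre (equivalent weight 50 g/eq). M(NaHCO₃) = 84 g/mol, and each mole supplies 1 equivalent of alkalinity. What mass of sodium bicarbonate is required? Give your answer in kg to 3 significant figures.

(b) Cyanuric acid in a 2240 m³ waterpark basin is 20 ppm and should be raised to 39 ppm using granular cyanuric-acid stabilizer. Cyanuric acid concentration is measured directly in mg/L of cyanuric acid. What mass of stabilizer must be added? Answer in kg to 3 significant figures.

(a) 204 kg; (b) 42.6 kg

(a) Volume: 2170 m³ = 2,170,000 L.
(a) Alkalinity to add: (135 − 79) = 56 mg/L as CaCO₃ × 2,170,000 L = 121,500 g as CaCO₃.
(a) Equivalents: 121,500 g ÷ 50 g/eq = 2430 eq.
(a) NaHCO₃ supplies 1 eq per mole → 2430 mol.
(a) Mass: 2430 mol × 84 g/mol = 204,200 g.

(b) Volume: 2240 m³ = 2,240,000 L.
(b) CYA to add: (39 − 20) = 19 mg/L × 2,240,000 L = 42,560 g cyanuric acid.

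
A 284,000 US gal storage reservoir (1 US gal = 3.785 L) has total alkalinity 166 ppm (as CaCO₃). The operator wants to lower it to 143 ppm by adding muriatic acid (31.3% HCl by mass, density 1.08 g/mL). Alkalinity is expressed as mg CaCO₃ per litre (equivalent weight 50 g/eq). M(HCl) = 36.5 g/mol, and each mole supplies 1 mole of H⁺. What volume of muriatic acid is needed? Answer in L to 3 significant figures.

53.4 L

Volume: 284,000 US gal × 3.785 L/gal = 1,074,940 L.
Alkalinity to neutralize: (166 − 143) = 23 mg/L as CaCO₃ × 1,074,940 L = 24,720 g as CaCO₃.
Equivalents of H⁺ required: 24,720 ÷ 50 g/eq = 494.5 eq = 494.5 mol HCl.
Mass of HCl: 494.5 × 36.5 = 18,050 g.
Mass of 31.3% solution: 18,050 / 0.313 = 57,660 g.
Volume: 57,660 g ÷ 1.08 g/mL = 53,390 mL.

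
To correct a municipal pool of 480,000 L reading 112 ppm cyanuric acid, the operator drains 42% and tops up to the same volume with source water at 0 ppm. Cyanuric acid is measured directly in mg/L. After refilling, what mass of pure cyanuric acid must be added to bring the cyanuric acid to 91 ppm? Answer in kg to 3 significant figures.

After draining 42% and refilling: 112 × 0.58 + 0 × 0.42 = 64.96 ppm.
Deficit to target: 91 − 64.96 = 26.04 mg/L.
Mass: 26.04 mg/L × 480,000 L = 12,500 g cyanuric acid.

12.5 kg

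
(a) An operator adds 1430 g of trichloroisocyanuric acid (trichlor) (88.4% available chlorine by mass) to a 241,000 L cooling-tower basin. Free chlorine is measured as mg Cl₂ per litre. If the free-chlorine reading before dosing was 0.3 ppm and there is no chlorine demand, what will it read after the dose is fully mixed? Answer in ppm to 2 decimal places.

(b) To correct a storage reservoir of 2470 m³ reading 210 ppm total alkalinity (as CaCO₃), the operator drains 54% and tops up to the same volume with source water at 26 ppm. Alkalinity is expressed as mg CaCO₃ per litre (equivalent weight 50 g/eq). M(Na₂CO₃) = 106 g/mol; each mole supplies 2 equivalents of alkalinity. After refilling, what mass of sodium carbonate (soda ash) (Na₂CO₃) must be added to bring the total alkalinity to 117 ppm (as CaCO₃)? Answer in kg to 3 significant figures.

(a) Available chlorine delivered: 1430 g × 0.884 = 1264 g as Cl₂.
(a) Concentration rise: 1264 g / 241,000 L = 5.245 mg/L = 5.25 ppm.
(a) Final FC: 0.3 + 5.25 = 5.55 ppm.

(b) Volume: 2470 m³ = 2,470,000 L.
(b) After draining 54% and refilling: 210 × 0.46 + 26 × 0.54 = 110.64 ppm.
(b) Deficit to target: 117 − 110.64 = 6.36 mg/L.
(b) As CaCO₃: 6.36 mg/L × 2,470,000 L = 15,710 g; ÷ 50 g/eq ÷ 2 = 157.1 mol Na₂CO₃.
(b) Mass: 157.1 × 106 = 16,650 g.

(a) 5.55 ppm; (b) 16.7 kg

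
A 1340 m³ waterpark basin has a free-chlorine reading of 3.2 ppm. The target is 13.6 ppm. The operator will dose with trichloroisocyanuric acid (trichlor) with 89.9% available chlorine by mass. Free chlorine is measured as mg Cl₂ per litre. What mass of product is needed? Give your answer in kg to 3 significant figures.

15.5 kg

Volume: 1340 m³ = 1,340,000 L.
Chlorine deficit: 13.6 − 3.2 = 10.4 ppm = 10.4 mg/L as Cl₂.
Cl₂ equivalent needed: 10.4 mg/L × 1,340,000 L = 13,940,000 mg = 13,940 g.
Product at 89.9% available chlorine: 13,940 / 0.899 = 15,500 g.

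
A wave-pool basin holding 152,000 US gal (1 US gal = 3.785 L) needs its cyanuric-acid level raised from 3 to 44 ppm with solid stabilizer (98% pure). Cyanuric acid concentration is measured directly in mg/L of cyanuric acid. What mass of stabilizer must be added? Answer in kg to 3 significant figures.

24.1 kg

Volume: 152,000 US gal × 3.785 L/gal = 575,320 L.
CYA to add: (44 − 3) = 41 mg/L × 575,320 L = 23,590 g cyanuric acid.
At 98% purity: 23,590 / 0.98 = 24,070 g product.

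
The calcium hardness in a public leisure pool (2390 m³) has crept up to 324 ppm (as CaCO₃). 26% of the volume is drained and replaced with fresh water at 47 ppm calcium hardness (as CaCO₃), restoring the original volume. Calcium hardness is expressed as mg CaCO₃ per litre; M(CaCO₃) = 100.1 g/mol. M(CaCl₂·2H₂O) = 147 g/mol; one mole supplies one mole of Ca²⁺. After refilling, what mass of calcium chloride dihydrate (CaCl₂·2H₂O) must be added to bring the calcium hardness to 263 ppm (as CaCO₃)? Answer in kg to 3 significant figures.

38.7 kg

Volume: 2390 m³ = 2,390,000 L.
After draining 26% and refilling: 324 × 0.74 + 47 × 0.26 = 251.98 ppm.
Deficit to target: 263 − 251.98 = 11.02 mg/L.
As CaCO₃: 11.02 mg/L × 2,390,000 L = 26,340 g; ÷ 100.1 = 263.1 mol Ca²⁺.
Mass: 263.1 × 147 = 38,680 g.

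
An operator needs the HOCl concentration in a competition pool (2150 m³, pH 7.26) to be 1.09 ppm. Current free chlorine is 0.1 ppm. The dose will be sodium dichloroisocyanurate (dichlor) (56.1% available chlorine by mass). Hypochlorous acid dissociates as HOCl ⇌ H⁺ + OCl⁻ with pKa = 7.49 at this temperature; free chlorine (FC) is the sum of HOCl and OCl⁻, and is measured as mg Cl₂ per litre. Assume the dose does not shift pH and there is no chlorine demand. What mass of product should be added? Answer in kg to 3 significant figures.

Volume: 2150 m³ = 2,150,000 L.
[OCl⁻]/[HOCl] = 10^(pH − pKa) = 10^(7.26 − 7.49) = 0.5888; fraction as HOCl = 1/(1 + 0.5888) = 0.6294.
Free chlorine required for 1.09 ppm HOCl: 1.09 / 0.6294 = 1.732 ppm.
FC to add: 1.732 − 0.1 = 1.632 mg/L as Cl₂.
Cl₂ equivalent: 1.632 mg/L × 2,150,000 L = 3508 g.
Product at 56.1% available Cl: 3508 / 0.561 = 6254 g.

6.25 kg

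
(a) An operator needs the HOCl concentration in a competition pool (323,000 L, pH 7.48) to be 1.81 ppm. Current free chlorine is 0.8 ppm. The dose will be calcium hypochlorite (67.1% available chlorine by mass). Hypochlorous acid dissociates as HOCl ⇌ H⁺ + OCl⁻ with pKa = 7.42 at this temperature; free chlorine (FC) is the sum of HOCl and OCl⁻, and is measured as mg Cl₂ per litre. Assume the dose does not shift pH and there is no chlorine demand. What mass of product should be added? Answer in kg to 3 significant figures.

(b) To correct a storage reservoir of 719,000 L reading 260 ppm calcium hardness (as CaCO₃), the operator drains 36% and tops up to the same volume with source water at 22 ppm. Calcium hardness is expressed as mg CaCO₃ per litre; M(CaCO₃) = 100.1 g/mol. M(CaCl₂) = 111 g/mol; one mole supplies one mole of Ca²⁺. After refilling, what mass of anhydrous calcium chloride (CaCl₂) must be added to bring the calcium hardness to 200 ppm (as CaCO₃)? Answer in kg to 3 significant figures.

(a) [OCl⁻]/[HOCl] = 10^(pH − pKa) = 10^(7.48 − 7.42) = 1.148; fraction as HOCl = 1/(1 + 1.148) = 0.4655.
(a) Free chlorine required for 1.81 ppm HOCl: 1.81 / 0.4655 = 3.888 ppm.
(a) FC to add: 3.888 − 0.8 = 3.088 mg/L as Cl₂.
(a) Cl₂ equivalent: 3.088 mg/L × 323,000 L = 997.5 g.
(a) Product at 67.1% available Cl: 997.5 / 0.671 = 1487 g.

(b) After draining 36% and refilling: 260 × 0.64 + 22 × 0.36 = 174.32 ppm.
(b) Deficit to target: 200 − 174.32 = 25.68 mg/L.
(b) As CaCO₃: 25.68 mg/L × 719,000 L = 18,460 g; ÷ 100.1 = 184.5 mol Ca²⁺.
(b) Mass: 184.5 × 111 = 20,470 g.

(a) 1.49 kg; (b) 20.5 kg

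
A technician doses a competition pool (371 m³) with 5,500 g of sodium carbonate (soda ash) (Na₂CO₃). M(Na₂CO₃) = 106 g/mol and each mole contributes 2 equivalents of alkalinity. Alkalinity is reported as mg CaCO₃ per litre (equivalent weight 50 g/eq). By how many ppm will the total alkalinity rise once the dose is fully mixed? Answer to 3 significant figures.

14.0 ppm

Volume: 371 m³ = 371,000 L.
Moles of Na₂CO₃: 5,500 g ÷ 106 g/mol = 51.89 mol → 103.8 eq of alkalinity.
As CaCO₃: 103.8 eq × 50 g/eq = 5189 g.
Rise: 5189 g / 371,000 L × 1000 = 13.99 mg/L.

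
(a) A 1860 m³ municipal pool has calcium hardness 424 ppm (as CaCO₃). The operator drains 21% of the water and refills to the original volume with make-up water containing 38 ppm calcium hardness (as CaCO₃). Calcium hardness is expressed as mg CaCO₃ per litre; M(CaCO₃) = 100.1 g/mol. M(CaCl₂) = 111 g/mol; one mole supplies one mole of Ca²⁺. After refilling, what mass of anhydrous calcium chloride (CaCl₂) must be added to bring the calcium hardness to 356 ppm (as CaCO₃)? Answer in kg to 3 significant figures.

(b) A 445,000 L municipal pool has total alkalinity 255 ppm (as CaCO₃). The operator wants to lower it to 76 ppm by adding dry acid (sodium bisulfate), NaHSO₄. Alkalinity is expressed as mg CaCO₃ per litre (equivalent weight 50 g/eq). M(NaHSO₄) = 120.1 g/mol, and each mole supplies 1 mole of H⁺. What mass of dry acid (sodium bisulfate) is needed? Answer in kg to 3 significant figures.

(a) Volume: 1860 m³ = 1,860,000 L.
(a) After draining 21% and refilling: 424 × 0.79 + 38 × 0.21 = 342.94 ppm.
(a) Deficit to target: 356 − 342.94 = 13.06 mg/L.
(a) As CaCO₃: 13.06 mg/L × 1,860,000 L = 24,290 g; ÷ 100.1 = 242.7 mol Ca²⁺.
(a) Mass: 242.7 × 111 = 26,940 g.

(b) Alkalinity to neutralize: (255 − 76) = 179 mg/L as CaCO₃ × 445,000 L = 79,660 g as CaCO₃.
(b) Equivalents of H⁺ required: 79,660 ÷ 50 g/eq = 1593 eq = 1593 mol NaHSO₄.
(b) Mass of NaHSO₄: 1593 × 120.1 = 191,300 g.

(a) 26.9 kg; (b) 191 kg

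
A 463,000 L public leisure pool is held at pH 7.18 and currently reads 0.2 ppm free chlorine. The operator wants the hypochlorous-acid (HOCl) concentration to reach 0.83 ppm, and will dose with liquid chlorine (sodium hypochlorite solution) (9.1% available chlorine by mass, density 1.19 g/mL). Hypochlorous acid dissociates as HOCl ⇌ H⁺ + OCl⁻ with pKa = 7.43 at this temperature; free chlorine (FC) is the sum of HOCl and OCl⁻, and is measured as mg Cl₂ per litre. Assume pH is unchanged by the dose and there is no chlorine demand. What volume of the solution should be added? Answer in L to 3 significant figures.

[OCl⁻]/[HOCl] = 10^(pH − pKa) = 10^(7.18 − 7.43) = 0.5623; fraction as HOCl = 1/(1 + 0.5623) = 0.6401.
Free chlorine required for 0.83 ppm HOCl: 0.83 / 0.6401 = 1.297 ppm.
FC to add: 1.297 − 0.2 = 1.097 mg/L as Cl₂.
Cl₂ equivalent: 1.097 mg/L × 463,000 L = 507.8 g.
Product at 9.1% available Cl: 507.8 / 0.091 = 5580 g.
Volume: 5580 g ÷ 1.19 g/mL = 4689 mL.

4.69 L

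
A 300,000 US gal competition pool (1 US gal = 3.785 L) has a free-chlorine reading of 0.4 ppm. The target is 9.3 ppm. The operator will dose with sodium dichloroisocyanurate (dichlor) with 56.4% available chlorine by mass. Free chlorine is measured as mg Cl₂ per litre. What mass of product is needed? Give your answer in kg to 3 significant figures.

17.9 kg

Volume: 300,000 US gal × 3.785 L/gal = 1,135,500 L.
Chlorine deficit: 9.3 − 0.4 = 8.9 ppm = 8.9 mg/L as Cl₂.
Cl₂ equivalent needed: 8.9 mg/L × 1,135,500 L = 10,110,000 mg = 10,110 g.
Product at 56.4% available chlorine: 10,110 / 0.564 = 17,920 g.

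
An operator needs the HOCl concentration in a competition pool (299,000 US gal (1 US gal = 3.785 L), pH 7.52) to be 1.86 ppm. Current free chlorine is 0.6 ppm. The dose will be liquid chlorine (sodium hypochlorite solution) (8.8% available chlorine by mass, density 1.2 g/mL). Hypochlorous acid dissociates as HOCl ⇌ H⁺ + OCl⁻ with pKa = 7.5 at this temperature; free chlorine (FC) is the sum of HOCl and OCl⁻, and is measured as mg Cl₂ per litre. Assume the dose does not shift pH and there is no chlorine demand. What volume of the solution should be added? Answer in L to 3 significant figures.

Volume: 299,000 US gal × 3.785 L/gal = 1,131,715 L.
[OCl⁻]/[HOCl] = 10^(pH − pKa) = 10^(7.52 − 7.5) = 1.047; fraction as HOCl = 1/(1 + 1.047) = 0.4885.
Free chlorine required for 1.86 ppm HOCl: 1.86 / 0.4885 = 3.808 ppm.
FC to add: 3.808 − 0.6 = 3.208 mg/L as Cl₂.
Cl₂ equivalent: 3.208 mg/L × 1,131,715 L = 3630 g.
Product at 8.8% available Cl: 3630 / 0.088 = 41,250 g.
Volume: 41,250 g ÷ 1.2 g/mL = 34,380 mL.

34.4 L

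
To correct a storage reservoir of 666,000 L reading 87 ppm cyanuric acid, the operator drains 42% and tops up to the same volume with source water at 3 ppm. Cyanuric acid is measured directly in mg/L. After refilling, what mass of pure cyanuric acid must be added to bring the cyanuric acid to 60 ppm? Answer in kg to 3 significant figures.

5.51 kg

After draining 42% and refilling: 87 × 0.58 + 3 × 0.42 = 51.72 ppm.
Deficit to target: 60 − 51.72 = 8.28 mg/L.
Mass: 8.28 mg/L × 666,000 L = 5514 g cyanuric acid.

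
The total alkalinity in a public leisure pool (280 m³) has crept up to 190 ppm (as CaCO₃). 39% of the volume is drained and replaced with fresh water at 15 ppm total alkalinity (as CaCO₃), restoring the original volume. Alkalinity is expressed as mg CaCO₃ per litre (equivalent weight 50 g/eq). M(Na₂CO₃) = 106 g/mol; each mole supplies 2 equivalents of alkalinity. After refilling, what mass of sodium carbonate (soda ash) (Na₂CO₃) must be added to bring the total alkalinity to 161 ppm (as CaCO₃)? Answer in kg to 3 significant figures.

Volume: 280 m³ = 280,000 L.
After draining 39% and refilling: 190 × 0.61 + 15 × 0.39 = 121.75 ppm.
Deficit to target: 161 − 121.75 = 39.25 mg/L.
As CaCO₃: 39.25 mg/L × 280,000 L = 10,990 g; ÷ 50 g/eq ÷ 2 = 109.9 mol Na₂CO₃.
Mass: 109.9 × 106 = 11,650 g.

11.6 kg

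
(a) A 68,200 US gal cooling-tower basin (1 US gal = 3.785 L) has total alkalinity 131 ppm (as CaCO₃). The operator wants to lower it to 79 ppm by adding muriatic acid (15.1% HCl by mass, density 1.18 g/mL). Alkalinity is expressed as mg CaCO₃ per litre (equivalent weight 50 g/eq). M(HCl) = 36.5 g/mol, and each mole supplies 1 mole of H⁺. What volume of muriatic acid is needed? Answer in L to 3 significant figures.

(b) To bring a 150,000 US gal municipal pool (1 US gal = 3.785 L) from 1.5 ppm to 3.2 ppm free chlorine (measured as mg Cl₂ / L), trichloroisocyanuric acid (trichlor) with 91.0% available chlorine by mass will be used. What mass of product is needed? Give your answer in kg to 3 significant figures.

(a) 55.0 L; (b) 1.06 kg

(a) Volume: 68,200 US gal × 3.785 L/gal = 258,137 L.
(a) Alkalinity to neutralize: (131 − 79) = 52 mg/L as CaCO₃ × 258,137 L = 13,420 g as CaCO₃.
(a) Equivalents of H⁺ required: 13,420 ÷ 50 g/eq = 268.5 eq = 268.5 mol HCl.
(a) Mass of HCl: 268.5 × 36.5 = 9799 g.
(a) Mass of 15.1% solution: 9799 / 0.151 = 64,890 g.
(a) Volume: 64,890 g ÷ 1.18 g/mL = 54,990 mL.

(b) Volume: 150,000 US gal × 3.785 L/gal = 567,750 L.
(b) Chlorine deficit: 3.2 − 1.5 = 1.7 ppm = 1.7 mg/L as Cl₂.
(b) Cl₂ equivalent needed: 1.7 mg/L × 567,750 L = 965,200 mg = 965.2 g.
(b) Product at 91.0% available chlorine: 965.2 / 0.91 = 1061 g.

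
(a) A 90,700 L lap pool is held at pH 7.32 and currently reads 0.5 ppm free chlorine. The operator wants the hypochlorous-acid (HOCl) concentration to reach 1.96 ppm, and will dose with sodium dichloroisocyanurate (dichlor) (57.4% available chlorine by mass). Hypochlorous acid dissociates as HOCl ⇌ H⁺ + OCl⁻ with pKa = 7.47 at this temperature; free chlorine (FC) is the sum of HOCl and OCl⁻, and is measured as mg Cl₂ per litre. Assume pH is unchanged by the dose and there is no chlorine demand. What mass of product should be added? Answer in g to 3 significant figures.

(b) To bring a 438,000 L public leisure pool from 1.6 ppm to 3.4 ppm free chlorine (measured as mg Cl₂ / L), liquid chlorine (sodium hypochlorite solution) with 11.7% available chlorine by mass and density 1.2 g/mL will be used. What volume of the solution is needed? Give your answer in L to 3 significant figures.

(a) 450 g; (b) 5.62 L

(a) [OCl⁻]/[HOCl] = 10^(pH − pKa) = 10^(7.32 − 7.47) = 0.7079; fraction as HOCl = 1/(1 + 0.7079) = 0.5855.
(a) Free chlorine required for 1.96 ppm HOCl: 1.96 / 0.5855 = 3.348 ppm.
(a) FC to add: 3.348 − 0.5 = 2.848 mg/L as Cl₂.
(a) Cl₂ equivalent: 2.848 mg/L × 90,700 L = 258.3 g.
(a) Product at 57.4% available Cl: 258.3 / 0.574 = 450 g.

(b) Chlorine deficit: 3.4 − 1.6 = 1.8 ppm = 1.8 mg/L as Cl₂.
(b) Cl₂ equivalent needed: 1.8 mg/L × 438,000 L = 788,400 mg = 788.4 g.
(b) Product at 11.7% available chlorine: 788.4 / 0.117 = 6738 g.
(b) Volume at density 1.2 g/mL: 6738 g ÷ 1.2 g/mL = 5615 mL.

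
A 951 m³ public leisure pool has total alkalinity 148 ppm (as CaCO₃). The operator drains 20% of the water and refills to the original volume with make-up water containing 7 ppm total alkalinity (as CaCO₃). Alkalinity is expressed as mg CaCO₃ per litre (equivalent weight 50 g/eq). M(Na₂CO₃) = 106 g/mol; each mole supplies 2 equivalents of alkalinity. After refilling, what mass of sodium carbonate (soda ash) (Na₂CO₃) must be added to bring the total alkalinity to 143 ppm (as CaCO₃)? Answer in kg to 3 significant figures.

Volume: 951 m³ = 951,000 L.
After draining 20% and refilling: 148 × 0.80 + 7 × 0.20 = 119.8 ppm.
Deficit to target: 143 − 119.8 = 23.2 mg/L.
As CaCO₃: 23.2 mg/L × 951,000 L = 22,060 g; ÷ 50 g/eq ÷ 2 = 220.6 mol Na₂CO₃.
Mass: 220.6 × 106 = 23,390 g.

23.4 kg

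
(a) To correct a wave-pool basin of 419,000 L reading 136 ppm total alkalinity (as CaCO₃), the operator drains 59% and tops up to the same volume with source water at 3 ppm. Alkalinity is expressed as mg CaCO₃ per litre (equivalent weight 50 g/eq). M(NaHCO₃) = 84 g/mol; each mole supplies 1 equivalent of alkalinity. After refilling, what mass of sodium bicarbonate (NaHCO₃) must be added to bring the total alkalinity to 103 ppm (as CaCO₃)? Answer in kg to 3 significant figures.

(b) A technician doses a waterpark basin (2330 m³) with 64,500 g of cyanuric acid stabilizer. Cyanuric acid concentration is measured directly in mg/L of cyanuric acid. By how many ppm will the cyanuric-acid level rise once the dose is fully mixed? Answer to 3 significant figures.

(a) After draining 59% and refilling: 136 × 0.41 + 3 × 0.59 = 57.53 ppm.
(a) Deficit to target: 103 − 57.53 = 45.47 mg/L.
(a) As CaCO₃: 45.47 mg/L × 419,000 L = 19,050 g; ÷ 50 g/eq ÷ 1 = 381 mol NaHCO₃.
(a) Mass: 381 × 84 = 32,010 g.

(b) Volume: 2330 m³ = 2,330,000 L.
(b) Rise: 64,500 g / 2,330,000 L × 1000 = 27.68 mg/L.

(a) 32.0 kg; (b) 27.7 ppm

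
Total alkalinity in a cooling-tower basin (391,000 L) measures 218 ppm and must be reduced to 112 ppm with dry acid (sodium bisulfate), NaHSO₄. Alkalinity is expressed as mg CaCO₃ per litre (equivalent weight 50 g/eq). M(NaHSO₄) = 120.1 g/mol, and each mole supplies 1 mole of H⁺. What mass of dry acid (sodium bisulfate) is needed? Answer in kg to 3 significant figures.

99.6 kg

Alkalinity to neutralize: (218 − 112) = 106 mg/L as CaCO₃ × 391,000 L = 41,450 g as CaCO₃.
Equivalents of H⁺ required: 41,450 ÷ 50 g/eq = 828.9 eq = 828.9 mol NaHSO₄.
Mass of NaHSO₄: 828.9 × 120.1 = 99,550 g.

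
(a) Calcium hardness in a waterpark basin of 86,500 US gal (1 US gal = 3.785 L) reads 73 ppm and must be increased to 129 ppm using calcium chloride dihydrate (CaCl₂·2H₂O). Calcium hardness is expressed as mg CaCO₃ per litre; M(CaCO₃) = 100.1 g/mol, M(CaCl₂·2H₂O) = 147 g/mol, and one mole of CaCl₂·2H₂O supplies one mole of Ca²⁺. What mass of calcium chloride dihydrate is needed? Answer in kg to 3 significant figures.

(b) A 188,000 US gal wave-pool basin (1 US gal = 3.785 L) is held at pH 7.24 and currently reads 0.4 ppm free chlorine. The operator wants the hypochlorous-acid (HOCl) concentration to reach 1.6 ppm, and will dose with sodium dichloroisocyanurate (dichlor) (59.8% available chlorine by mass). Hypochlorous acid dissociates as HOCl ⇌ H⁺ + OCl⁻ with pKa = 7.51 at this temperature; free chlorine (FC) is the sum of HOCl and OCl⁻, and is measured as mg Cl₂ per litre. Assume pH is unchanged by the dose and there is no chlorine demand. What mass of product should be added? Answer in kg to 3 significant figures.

(a) Volume: 86,500 US gal × 3.785 L/gal = 327,402 L.
(a) Hardness to add: (129 − 73) = 56 mg/L as CaCO₃ × 327,402 L = 18,330 g as CaCO₃.
(a) Moles of Ca²⁺ (1 mol Ca²⁺ ≡ 1 mol CaCO₃): 18,330 / 100.1 g/mol = 183.2 mol.
(a) Mass of CaCl₂·2H₂O: 183.2 × 147 = 26,920 g.

(b) Volume: 188,000 US gal × 3.785 L/gal = 711,580 L.
(b) [OCl⁻]/[HOCl] = 10^(pH − pKa) = 10^(7.24 − 7.51) = 0.537; fraction as HOCl = 1/(1 + 0.537) = 0.6506.
(b) Free chlorine required for 1.6 ppm HOCl: 1.6 / 0.6506 = 2.459 ppm.
(b) FC to add: 2.459 − 0.4 = 2.059 mg/L as Cl₂.
(b) Cl₂ equivalent: 2.059 mg/L × 711,580 L = 1465 g.
(b) Product at 59.8% available Cl: 1465 / 0.598 = 2450 g.

(a) 26.9 kg; (b) 2.45 kg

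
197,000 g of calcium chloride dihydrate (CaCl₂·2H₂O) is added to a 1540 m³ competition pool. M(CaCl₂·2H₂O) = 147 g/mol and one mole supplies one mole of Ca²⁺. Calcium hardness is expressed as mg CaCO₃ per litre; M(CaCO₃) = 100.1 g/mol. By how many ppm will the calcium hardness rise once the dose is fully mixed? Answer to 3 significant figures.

Volume: 1540 m³ = 1,540,000 L.
Moles of Ca²⁺: 197,000 g ÷ 147 g/mol = 1340 mol.
As CaCO₃: 1340 mol × 100.1 g/mol = 134,100 g.
Rise: 134,100 g / 1,540,000 L × 1000 = 87.11 mg/L.

87.1 ppm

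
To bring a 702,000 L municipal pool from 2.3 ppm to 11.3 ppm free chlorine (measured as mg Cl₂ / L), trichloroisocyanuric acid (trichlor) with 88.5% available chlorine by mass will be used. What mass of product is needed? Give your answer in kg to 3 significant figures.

Chlorine deficit: 11.3 − 2.3 = 9 ppm = 9 mg/L as Cl₂.
Cl₂ equivalent needed: 9 mg/L × 702,000 L = 6,318,000 mg = 6318 g.
Product at 88.5% available chlorine: 6318 / 0.885 = 7139 g.

7.14 kg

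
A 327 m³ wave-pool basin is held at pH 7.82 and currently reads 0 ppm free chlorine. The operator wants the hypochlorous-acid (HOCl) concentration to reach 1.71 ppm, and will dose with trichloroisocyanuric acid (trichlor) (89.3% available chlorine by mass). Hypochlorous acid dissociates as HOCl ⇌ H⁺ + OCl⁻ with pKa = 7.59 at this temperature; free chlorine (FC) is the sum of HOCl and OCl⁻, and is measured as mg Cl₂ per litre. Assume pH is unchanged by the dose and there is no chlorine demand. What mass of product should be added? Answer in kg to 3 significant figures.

Volume: 327 m³ = 327,000 L.
[OCl⁻]/[HOCl] = 10^(pH − pKa) = 10^(7.82 − 7.59) = 1.698; fraction as HOCl = 1/(1 + 1.698) = 0.3706.
Free chlorine required for 1.71 ppm HOCl: 1.71 / 0.3706 = 4.614 ppm.
FC to add: 4.614 − 0 = 4.614 mg/L as Cl₂.
Cl₂ equivalent: 4.614 mg/L × 327,000 L = 1509 g.
Product at 89.3% available Cl: 1509 / 0.893 = 1690 g.

1.69 kg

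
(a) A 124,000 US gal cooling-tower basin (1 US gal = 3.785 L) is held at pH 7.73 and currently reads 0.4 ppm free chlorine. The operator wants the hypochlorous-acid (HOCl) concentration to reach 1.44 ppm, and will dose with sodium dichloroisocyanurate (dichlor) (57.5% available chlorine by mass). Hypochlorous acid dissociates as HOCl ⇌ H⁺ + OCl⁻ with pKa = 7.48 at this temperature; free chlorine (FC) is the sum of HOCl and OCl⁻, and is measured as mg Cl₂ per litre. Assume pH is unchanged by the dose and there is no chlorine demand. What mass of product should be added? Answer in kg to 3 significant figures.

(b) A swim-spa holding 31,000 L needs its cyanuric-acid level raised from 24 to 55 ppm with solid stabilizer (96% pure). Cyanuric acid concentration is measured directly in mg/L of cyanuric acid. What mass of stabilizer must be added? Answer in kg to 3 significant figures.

(a) Volume: 124,000 US gal × 3.785 L/gal = 469,340 L.
(a) [OCl⁻]/[HOCl] = 10^(pH − pKa) = 10^(7.73 − 7.48) = 1.778; fraction as HOCl = 1/(1 + 1.778) = 0.3599.
(a) Free chlorine required for 1.44 ppm HOCl: 1.44 / 0.3599 = 4.001 ppm.
(a) FC to add: 4.001 − 0.4 = 3.601 mg/L as Cl₂.
(a) Cl₂ equivalent: 3.601 mg/L × 469,340 L = 1690 g.
(a) Product at 57.5% available Cl: 1690 / 0.575 = 2939 g.

(b) CYA to add: (55 − 24) = 31 mg/L × 31,000 L = 961 g cyanuric acid.
(b) At 96% purity: 961 / 0.96 = 1001 g product.

(a) 2.94 kg; (b) 1.00 kg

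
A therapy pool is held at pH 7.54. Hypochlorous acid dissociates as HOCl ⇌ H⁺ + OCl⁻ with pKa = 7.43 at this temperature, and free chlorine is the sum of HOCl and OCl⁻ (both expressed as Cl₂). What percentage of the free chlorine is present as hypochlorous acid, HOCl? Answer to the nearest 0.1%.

43.7%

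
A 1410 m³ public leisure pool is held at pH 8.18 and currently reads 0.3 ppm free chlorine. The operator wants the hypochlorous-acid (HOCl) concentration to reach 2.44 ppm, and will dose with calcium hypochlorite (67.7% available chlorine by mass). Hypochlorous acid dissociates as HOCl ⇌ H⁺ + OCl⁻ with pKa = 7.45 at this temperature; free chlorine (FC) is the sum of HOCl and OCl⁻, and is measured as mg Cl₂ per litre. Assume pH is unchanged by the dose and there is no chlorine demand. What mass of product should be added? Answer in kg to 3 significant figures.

31.7 kg

Volume: 1410 m³ = 1,410,000 L.
[OCl⁻]/[HOCl] = 10^(pH − pKa) = 10^(8.18 − 7.45) = 5.37; fraction as HOCl = 1/(1 + 5.37) = 0.157.
Free chlorine required for 2.44 ppm HOCl: 2.44 / 0.157 = 15.54 ppm.
FC to add: 15.54 − 0.3 = 15.24 mg/L as Cl₂.
Cl₂ equivalent: 15.24 mg/L × 1,410,000 L = 21,490 g.
Product at 67.7% available Cl: 21,490 / 0.677 = 31,750 g.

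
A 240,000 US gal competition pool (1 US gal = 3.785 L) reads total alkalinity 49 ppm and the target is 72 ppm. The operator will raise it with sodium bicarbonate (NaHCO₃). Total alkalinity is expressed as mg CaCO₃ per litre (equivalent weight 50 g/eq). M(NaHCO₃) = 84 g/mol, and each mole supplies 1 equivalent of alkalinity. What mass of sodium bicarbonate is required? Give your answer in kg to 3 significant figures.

Volume: 240,000 US gal × 3.785 L/gal = 908,400 L.
Alkalinity to add: (72 − 49) = 23 mg/L as CaCO₃ × 908,400 L = 20,890 g as CaCO₃.
Equivalents: 20,890 g ÷ 50 g/eq = 417.9 eq.
NaHCO₃ supplies 1 eq per mole → 417.9 mol.
Mass: 417.9 mol × 84 g/mol = 35,100 g.

35.1 kg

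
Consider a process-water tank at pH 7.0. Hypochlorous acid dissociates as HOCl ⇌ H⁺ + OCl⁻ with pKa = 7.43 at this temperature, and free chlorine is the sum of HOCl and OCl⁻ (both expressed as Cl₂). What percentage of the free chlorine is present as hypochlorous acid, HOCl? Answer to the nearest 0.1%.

[OCl⁻]/[HOCl] = 10^(pH − pKa) = 10^(7.0 − 7.43) = 10^-0.43 = 0.3715.
Fraction as HOCl = 1 / (1 + 0.3715) = 0.7291.

72.9%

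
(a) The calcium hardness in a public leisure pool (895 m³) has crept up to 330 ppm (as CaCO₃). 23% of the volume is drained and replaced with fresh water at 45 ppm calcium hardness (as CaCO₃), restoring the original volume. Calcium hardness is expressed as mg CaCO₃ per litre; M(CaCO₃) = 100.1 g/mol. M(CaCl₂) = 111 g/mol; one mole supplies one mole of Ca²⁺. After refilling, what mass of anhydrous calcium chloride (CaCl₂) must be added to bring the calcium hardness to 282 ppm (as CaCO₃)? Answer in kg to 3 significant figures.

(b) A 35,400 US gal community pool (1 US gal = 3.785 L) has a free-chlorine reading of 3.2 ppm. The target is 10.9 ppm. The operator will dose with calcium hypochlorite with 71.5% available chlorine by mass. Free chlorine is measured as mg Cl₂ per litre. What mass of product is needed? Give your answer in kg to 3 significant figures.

(a) Volume: 895 m³ = 895,000 L.
(a) After draining 23% and refilling: 330 × 0.77 + 45 × 0.23 = 264.45 ppm.
(a) Deficit to target: 282 − 264.45 = 17.55 mg/L.
(a) As CaCO₃: 17.55 mg/L × 895,000 L = 15,710 g; ÷ 100.1 = 156.9 mol Ca²⁺.
(a) Mass: 156.9 × 111 = 17,420 g.

(b) Volume: 35,400 US gal × 3.785 L/gal = 133,989 L.
(b) Chlorine deficit: 10.9 − 3.2 = 7.7 ppm = 7.7 mg/L as Cl₂.
(b) Cl₂ equivalent needed: 7.7 mg/L × 133,989 L = 1,032,000 mg = 1032 g.
(b) Product at 71.5% available chlorine: 1032 / 0.715 = 1443 g.

(a) 17.4 kg; (b) 1.44 kg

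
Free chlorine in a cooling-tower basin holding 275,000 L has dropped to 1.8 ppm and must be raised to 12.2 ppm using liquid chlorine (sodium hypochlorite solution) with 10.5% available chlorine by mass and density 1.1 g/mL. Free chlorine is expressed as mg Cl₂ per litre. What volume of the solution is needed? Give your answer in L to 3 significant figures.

24.8 L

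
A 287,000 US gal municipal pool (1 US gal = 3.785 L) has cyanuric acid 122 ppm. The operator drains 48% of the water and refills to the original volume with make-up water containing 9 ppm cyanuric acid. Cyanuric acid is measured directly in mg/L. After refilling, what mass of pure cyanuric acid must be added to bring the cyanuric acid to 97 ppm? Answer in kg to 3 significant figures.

31.8 kg

Volume: 287,000 US gal × 3.785 L/gal = 1,086,295 L.
After draining 48% and refilling: 122 × 0.52 + 9 × 0.48 = 67.76 ppm.
Deficit to target: 97 − 67.76 = 29.24 mg/L.
Mass: 29.24 mg/L × 1,086,295 L = 31,760 g cyanuric acid.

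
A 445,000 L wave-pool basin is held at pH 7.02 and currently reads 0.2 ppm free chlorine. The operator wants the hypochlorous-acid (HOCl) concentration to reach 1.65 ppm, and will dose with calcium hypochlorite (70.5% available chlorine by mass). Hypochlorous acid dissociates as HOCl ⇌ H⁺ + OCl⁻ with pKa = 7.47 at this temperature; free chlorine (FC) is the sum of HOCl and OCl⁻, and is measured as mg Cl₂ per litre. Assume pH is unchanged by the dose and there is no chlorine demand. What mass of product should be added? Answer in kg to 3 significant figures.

[OCl⁻]/[HOCl] = 10^(pH − pKa) = 10^(7.02 − 7.47) = 0.3548; fraction as HOCl = 1/(1 + 0.3548) = 0.7381.
Free chlorine required for 1.65 ppm HOCl: 1.65 / 0.7381 = 2.235 ppm.
FC to add: 2.235 − 0.2 = 2.035 mg/L as Cl₂.
Cl₂ equivalent: 2.035 mg/L × 445,000 L = 905.8 g.
Product at 70.5% available Cl: 905.8 / 0.705 = 1285 g.

1.28 kg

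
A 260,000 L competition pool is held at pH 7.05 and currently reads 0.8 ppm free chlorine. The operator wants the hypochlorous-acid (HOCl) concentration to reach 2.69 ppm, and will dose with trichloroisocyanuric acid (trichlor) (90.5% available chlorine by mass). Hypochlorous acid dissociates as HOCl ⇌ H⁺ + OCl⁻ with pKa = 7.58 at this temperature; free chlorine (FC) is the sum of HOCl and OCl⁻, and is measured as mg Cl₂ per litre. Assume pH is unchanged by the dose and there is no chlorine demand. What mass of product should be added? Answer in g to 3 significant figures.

[OCl⁻]/[HOCl] = 10^(pH − pKa) = 10^(7.05 − 7.58) = 0.2951; fraction as HOCl = 1/(1 + 0.2951) = 0.7721.
Free chlorine required for 2.69 ppm HOCl: 2.69 / 0.7721 = 3.484 ppm.
FC to add: 3.484 − 0.8 = 2.684 mg/L as Cl₂.
Cl₂ equivalent: 2.684 mg/L × 260,000 L = 697.8 g.
Product at 90.5% available Cl: 697.8 / 0.905 = 771.1 g.

771 g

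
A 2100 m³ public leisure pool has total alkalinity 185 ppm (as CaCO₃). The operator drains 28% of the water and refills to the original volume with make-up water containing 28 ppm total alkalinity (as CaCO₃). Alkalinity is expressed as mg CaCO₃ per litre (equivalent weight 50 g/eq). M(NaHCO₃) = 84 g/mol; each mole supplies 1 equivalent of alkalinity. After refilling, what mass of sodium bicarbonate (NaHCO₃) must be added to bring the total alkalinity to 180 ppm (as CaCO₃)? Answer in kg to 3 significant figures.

137 kg

Volume: 2100 m³ = 2,100,000 L.
After draining 28% and refilling: 185 × 0.72 + 28 × 0.28 = 141.04 ppm.
Deficit to target: 180 − 141.04 = 38.96 mg/L.
As CaCO₃: 38.96 mg/L × 2,100,000 L = 81,820 g; ÷ 50 g/eq ÷ 1 = 1636 mol NaHCO₃.
Mass: 1636 × 84 = 137,500 g.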